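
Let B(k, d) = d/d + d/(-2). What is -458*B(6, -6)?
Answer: -1832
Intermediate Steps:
B(k, d) = 1 - d/2 (B(k, d) = 1 + d*(-½) = 1 - d/2)
-458*B(6, -6) = -458*(1 - ½*(-6)) = -458*(1 + 3) = -458*4 = -1832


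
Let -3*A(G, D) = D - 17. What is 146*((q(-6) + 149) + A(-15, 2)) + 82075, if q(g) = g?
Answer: 103683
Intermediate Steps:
A(G, D) = 17/3 - D/3 (A(G, D) = -(D - 17)/3 = -(-17 + D)/3 = 17/3 - D/3)
146*((q(-6) + 149) + A(-15, 2)) + 82075 = 146*((-6 + 149) + (17/3 - 1/3*2)) + 82075 = 146*(143 + (17/3 - 2/3)) + 82075 = 146*(143 + 5) + 82075 = 146*148 + 82075 = 21608 + 82075 = 103683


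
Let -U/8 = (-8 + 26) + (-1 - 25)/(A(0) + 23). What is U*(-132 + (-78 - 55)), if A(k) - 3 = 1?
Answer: 975200/27 ≈ 36119.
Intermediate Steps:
A(k) = 4 (A(k) = 3 + 1 = 4)
U = -3680/27 (U = -8*((-8 + 26) + (-1 - 25)/(4 + 23)) = -8*(18 - 26/27) = -8*460/27 = -3680/27 ≈ -136.30)
U*(-132 + (-78 - 55)) = -3680*(-132 + (-78 - 55))/27 = -3680*(-132 - 133)/27 = -3680/27*(-265) = 975200/27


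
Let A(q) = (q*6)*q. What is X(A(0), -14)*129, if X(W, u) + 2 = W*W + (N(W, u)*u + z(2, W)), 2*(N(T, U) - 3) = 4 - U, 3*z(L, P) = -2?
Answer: -22016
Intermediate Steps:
z(L, P) = -⅔ (z(L, P) = (⅓)*(-2) = -⅔)
N(T, U) = 5 - U/2 (N(T, U) = 3 + (4 - U)/2 = 3 + (2 - U/2) = 5 - U/2)
A(q) = 6*q² (A(q) = (6*q)*q = 6*q²)
X(W, u) = -8/3 + W² + u*(5 - u/2) (X(W, u) = -2 + (W*W + ((5 - u/2)*u - ⅔)) = -2 + (W² + (u*(5 - u/2) - ⅔)) = -2 + (W² + (-⅔ + u*(5 - u/2))) = -2 + (-⅔ + W² + u*(5 - u/2)) = -8/3 + W² + u*(5 - u/2))
X(A(0), -14)*129 = (-8/3 + (6*0²)² - ½*(-14)*(-10 - 14))*129 = (-8/3 + (6*0)² - ½*(-14)*(-24))*129 = (-8/3 + 0² - 168)*129 = (-8/3 + 0 - 168)*129 = -512/3*129 = -22016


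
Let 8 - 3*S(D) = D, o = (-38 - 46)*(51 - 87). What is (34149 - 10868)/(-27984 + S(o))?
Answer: -69843/86968 ≈ -0.80309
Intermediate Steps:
o = 3024 (o = -84*(-36) = 3024)
S(D) = 8/3 - D/3
(34149 - 10868)/(-27984 + S(o)) = (34149 - 10868)/(-27984 + (8/3 - 1/3*3024)) = 23281/(-27984 + (8/3 - 1008)) = 23281/(-27984 - 3016/3) = 23281/(-86968/3) = 23281*(-3/86968) = -69843/86968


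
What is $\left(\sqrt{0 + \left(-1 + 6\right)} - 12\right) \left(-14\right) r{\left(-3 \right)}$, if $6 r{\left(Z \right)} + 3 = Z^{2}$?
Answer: $168 - 14 \sqrt{5} \approx 136.7$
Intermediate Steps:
$r{\left(Z \right)} = - \frac{1}{2} + \frac{Z^{2}}{6}$
$\left(\sqrt{0 + \left(-1 + 6\right)} - 12\right) \left(-14\right) r{\left(-3 \right)} = \left(\sqrt{0 + \left(-1 + 6\right)} - 12\right) \left(-14\right) \left(- \frac{1}{2} + \frac{\left(-3\right)^{2}}{6}\right) = \left(\sqrt{0 + 5} - 12\right) \left(-14\right) \left(- \frac{1}{2} + \frac{1}{6} \cdot 9\right) = \left(\sqrt{5} - 12\right) \left(-14\right) \left(- \frac{1}{2} + \frac{3}{2}\right) = \left(-12 + \sqrt{5}\right) \left(-14\right) 1 = \left(168 - 14 \sqrt{5}\right) 1 = 168 - 14 \sqrt{5}$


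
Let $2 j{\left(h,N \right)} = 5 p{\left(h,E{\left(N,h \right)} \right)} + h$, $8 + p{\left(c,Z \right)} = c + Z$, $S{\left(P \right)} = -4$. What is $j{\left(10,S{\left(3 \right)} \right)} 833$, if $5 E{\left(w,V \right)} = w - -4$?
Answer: $8330$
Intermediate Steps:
$E{\left(w,V \right)} = \frac{4}{5} + \frac{w}{5}$ ($E{\left(w,V \right)} = \frac{w - -4}{5} = \frac{w + 4}{5} = \frac{4 + w}{5} = \frac{4}{5} + \frac{w}{5}$)
$p{\left(c,Z \right)} = -8 + Z + c$ ($p{\left(c,Z \right)} = -8 + \left(c + Z\right) = -8 + \left(Z + c\right) = -8 + Z + c$)
$j{\left(h,N \right)} = -18 + \frac{N}{2} + 3 h$ ($j{\left(h,N \right)} = \frac{5 \left(-8 + \left(\frac{4}{5} + \frac{N}{5}\right) + h\right) + h}{2} = \frac{5 \left(- \frac{36}{5} + h + \frac{N}{5}\right) + h}{2} = \frac{\left(-36 + N + 5 h\right) + h}{2} = \frac{-36 + N + 6 h}{2} = -18 + \frac{N}{2} + 3 h$)
$j{\left(10,S{\left(3 \right)} \right)} 833 = \left(-18 + \frac{1}{2} \left(-4\right) + 3 \cdot 10\right) 833 = \left(-18 - 2 + 30\right) 833 = 10 \cdot 833 = 8330$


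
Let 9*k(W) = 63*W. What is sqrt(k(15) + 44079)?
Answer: 2*sqrt(11046) ≈ 210.20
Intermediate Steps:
k(W) = 7*W (k(W) = (63*W)/9 = 7*W)
sqrt(k(15) + 44079) = sqrt(7*15 + 44079) = sqrt(105 + 44079) = sqrt(44184) = 2*sqrt(11046)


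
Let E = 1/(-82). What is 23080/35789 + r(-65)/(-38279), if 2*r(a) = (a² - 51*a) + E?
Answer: 122763021349/224674609484 ≈ 0.54640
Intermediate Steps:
E = -1/82 ≈ -0.012195
r(a) = -1/164 + a²/2 - 51*a/2 (r(a) = ((a² - 51*a) - 1/82)/2 = (-1/82 + a² - 51*a)/2 = -1/164 + a²/2 - 51*a/2)
23080/35789 + r(-65)/(-38279) = 23080/35789 + (-1/164 + (½)*(-65)² - 51/2*(-65))/(-38279) = 23080*(1/35789) + (-1/164 + (½)*4225 + 3315/2)*(-1/38279) = 23080/35789 + (-1/164 + 4225/2 + 3315/2)*(-1/38279) = 23080/35789 + (618279/164)*(-1/38279) = 23080/35789 - 618279/6277756 = 122763021349/224674609484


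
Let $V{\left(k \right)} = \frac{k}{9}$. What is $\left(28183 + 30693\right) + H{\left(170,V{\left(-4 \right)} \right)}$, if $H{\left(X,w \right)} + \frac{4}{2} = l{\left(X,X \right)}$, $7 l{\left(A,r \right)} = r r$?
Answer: $\frac{441018}{7} \approx 63003.0$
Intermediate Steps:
$V{\left(k \right)} = \frac{k}{9}$ ($V{\left(k \right)} = k \frac{1}{9} = \frac{k}{9}$)
$l{\left(A,r \right)} = \frac{r^{2}}{7}$ ($l{\left(A,r \right)} = \frac{r r}{7} = \frac{r^{2}}{7}$)
$H{\left(X,w \right)} = -2 + \frac{X^{2}}{7}$
$\left(28183 + 30693\right) + H{\left(170,V{\left(-4 \right)} \right)} = \left(28183 + 30693\right) - \left(2 - \frac{170^{2}}{7}\right) = 58876 + \left(-2 + \frac{1}{7} \cdot 28900\right) = 58876 + \left(-2 + \frac{28900}{7}\right) = 58876 + \frac{28886}{7} = \frac{441018}{7}$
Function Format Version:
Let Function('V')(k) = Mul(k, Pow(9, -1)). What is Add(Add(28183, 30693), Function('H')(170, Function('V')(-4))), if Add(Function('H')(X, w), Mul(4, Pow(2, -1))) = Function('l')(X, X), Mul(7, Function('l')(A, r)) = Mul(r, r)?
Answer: Rational(441018, 7) ≈ 63003.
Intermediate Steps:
Function('V')(k) = Mul(Rational(1, 9), k) (Function('V')(k) = Mul(k, Rational(1, 9)) = Mul(Rational(1, 9), k))
Function('l')(A, r) = Mul(Rational(1, 7), Pow(r, 2)) (Function('l')(A, r) = Mul(Rational(1, 7), Mul(r, r)) = Mul(Rational(1, 7), Pow(r, 2)))
Function('H')(X, w) = Add(-2, Mul(Rational(1, 7), Pow(X, 2)))
Add(Add(28183, 30693), Function('H')(170, Function('V')(-4))) = Add(Add(28183, 30693), Add(-2, Mul(Rational(1, 7), Pow(170, 2)))) = Add(58876, Add(-2, Mul(Rational(1, 7), 28900))) = Add(58876, Add(-2, Rational(28900, 7))) = Add(58876, Rational(28886, 7)) = Rational(441018, 7)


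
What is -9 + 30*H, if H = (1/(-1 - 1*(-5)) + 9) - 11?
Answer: -123/2 ≈ -61.500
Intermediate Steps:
H = -7/4 (H = (1/(-1 + 5) + 9) - 11 = (1/4 + 9) - 11 = (¼ + 9) - 11 = 37/4 - 11 = -7/4 ≈ -1.7500)
-9 + 30*H = -9 + 30*(-7/4) = -9 - 105/2 = -123/2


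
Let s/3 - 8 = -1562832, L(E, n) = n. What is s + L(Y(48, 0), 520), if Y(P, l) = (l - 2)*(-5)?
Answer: -4687952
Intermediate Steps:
Y(P, l) = 10 - 5*l (Y(P, l) = (-2 + l)*(-5) = 10 - 5*l)
s = -4688472 (s = 24 + 3*(-1562832) = 24 - 4688496 = -4688472)
s + L(Y(48, 0), 520) = -4688472 + 520 = -4687952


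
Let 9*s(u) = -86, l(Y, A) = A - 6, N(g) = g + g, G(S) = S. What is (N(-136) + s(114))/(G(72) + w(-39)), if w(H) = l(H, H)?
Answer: -2534/243 ≈ -10.428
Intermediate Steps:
N(g) = 2*g
l(Y, A) = -6 + A
w(H) = -6 + H
s(u) = -86/9 (s(u) = (⅑)*(-86) = -86/9)
(N(-136) + s(114))/(G(72) + w(-39)) = (2*(-136) - 86/9)/(72 + (-6 - 39)) = (-272 - 86/9)/(72 - 45) = -2534/9/27 = -2534/9*1/27 = -2534/243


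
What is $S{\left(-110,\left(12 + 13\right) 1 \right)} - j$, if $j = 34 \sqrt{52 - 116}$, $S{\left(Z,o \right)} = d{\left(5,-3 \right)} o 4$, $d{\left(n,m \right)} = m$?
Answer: $-300 - 272 i \approx -300.0 - 272.0 i$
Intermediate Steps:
$S{\left(Z,o \right)} = - 12 o$ ($S{\left(Z,o \right)} = - 3 o 4 = - 12 o$)
$j = 272 i$ ($j = 34 \sqrt{-64} = 34 \cdot 8 i = 272 i \approx 272.0 i$)
$S{\left(-110,\left(12 + 13\right) 1 \right)} - j = - 12 \left(12 + 13\right) 1 - 272 i = - 12 \cdot 25 \cdot 1 - 272 i = \left(-12\right) 25 - 272 i = -300 - 272 i$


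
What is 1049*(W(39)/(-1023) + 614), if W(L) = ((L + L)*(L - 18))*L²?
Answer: -651525508/341 ≈ -1.9106e+6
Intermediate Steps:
W(L) = 2*L³*(-18 + L) (W(L) = ((2*L)*(-18 + L))*L² = (2*L*(-18 + L))*L² = 2*L³*(-18 + L))
1049*(W(39)/(-1023) + 614) = 1049*((2*39³*(-18 + 39))/(-1023) + 614) = 1049*((2*59319*21)*(-1/1023) + 614) = 1049*(2491398*(-1/1023) + 614) = 1049*(-830466/341 + 614) = 1049*(-621092/341) = -651525508/341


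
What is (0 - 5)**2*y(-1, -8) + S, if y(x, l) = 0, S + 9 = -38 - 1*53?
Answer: -100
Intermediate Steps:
S = -100 (S = -9 + (-38 - 1*53) = -9 + (-38 - 53) = -9 - 91 = -100)
(0 - 5)**2*y(-1, -8) + S = (0 - 5)**2*0 - 100 = (-5)**2*0 - 100 = 25*0 - 100 = 0 - 100 = -100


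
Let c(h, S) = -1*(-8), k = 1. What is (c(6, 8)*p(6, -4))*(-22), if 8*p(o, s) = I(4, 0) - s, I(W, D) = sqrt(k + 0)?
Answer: -110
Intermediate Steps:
I(W, D) = 1 (I(W, D) = sqrt(1 + 0) = sqrt(1) = 1)
p(o, s) = 1/8 - s/8 (p(o, s) = (1 - s)/8 = 1/8 - s/8)
c(h, S) = 8
(c(6, 8)*p(6, -4))*(-22) = (8*(1/8 - 1/8*(-4)))*(-22) = (8*(1/8 + 1/2))*(-22) = (8*(5/8))*(-22) = 5*(-22) = -110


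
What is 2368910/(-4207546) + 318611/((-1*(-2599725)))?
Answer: -2408972055572/5469231262425 ≈ -0.44046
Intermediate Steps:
2368910/(-4207546) + 318611/((-1*(-2599725))) = 2368910*(-1/4207546) + 318611/2599725 = -1184455/2103773 + 318611*(1/2599725) = -1184455/2103773 + 318611/2599725 = -2408972055572/5469231262425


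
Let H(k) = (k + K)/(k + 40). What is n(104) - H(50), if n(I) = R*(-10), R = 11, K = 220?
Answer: -113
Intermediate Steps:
H(k) = (220 + k)/(40 + k) (H(k) = (k + 220)/(k + 40) = (220 + k)/(40 + k))
n(I) = -110 (n(I) = 11*(-10) = -110)
n(104) - H(50) = -110 - (220 + 50)/(40 + 50) = -110 - 270/90 = -110 - 1*3 = -110 - 3 = -113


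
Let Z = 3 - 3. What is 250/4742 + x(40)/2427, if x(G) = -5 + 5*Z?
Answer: 291520/5754417 ≈ 0.050660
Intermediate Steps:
Z = 0
x(G) = -5 (x(G) = -5 + 5*0 = -5 + 0 = -5)
250/4742 + x(40)/2427 = 250/4742 - 5/2427 = 250*(1/4742) - 5*1/2427 = 125/2371 - 5/2427 = 291520/5754417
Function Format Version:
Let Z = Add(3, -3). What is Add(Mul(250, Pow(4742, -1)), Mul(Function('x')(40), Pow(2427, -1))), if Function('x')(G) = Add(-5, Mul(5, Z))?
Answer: Rational(291520, 5754417) ≈ 0.050660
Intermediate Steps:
Z = 0
Function('x')(G) = -5 (Function('x')(G) = Add(-5, Mul(5, 0)) = Add(-5, 0) = -5)
Add(Mul(250, Pow(4742, -1)), Mul(Function('x')(40), Pow(2427, -1))) = Add(Mul(250, Pow(4742, -1)), Mul(-5, Pow(2427, -1))) = Add(Mul(250, Rational(1, 4742)), Mul(-5, Rational(1, 2427))) = Add(Rational(125, 2371), Rational(-5, 2427)) = Rational(291520, 5754417)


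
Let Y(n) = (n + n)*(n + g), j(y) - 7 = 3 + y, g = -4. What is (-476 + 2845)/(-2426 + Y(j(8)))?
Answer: -2369/1922 ≈ -1.2326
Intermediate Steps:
j(y) = 10 + y (j(y) = 7 + (3 + y) = 10 + y)
Y(n) = 2*n*(-4 + n) (Y(n) = (n + n)*(n - 4) = (2*n)*(-4 + n) = 2*n*(-4 + n))
(-476 + 2845)/(-2426 + Y(j(8))) = (-476 + 2845)/(-2426 + 2*(10 + 8)*(-4 + (10 + 8))) = 2369/(-2426 + 2*18*(-4 + 18)) = 2369/(-2426 + 2*18*14) = 2369/(-2426 + 504) = 2369/(-1922) = 2369*(-1/1922) = -2369/1922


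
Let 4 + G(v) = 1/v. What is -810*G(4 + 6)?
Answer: 3159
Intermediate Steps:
G(v) = -4 + 1/v
-810*G(4 + 6) = -810*(-4 + 1/(4 + 6)) = -810*(-4 + 1/10) = -810*(-4 + ⅒) = -810*(-39/10) = 3159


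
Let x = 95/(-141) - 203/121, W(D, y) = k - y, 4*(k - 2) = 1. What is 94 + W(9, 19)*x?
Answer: 4551421/34122 ≈ 133.39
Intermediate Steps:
k = 9/4 (k = 2 + (¼)*1 = 2 + ¼ = 9/4 ≈ 2.2500)
W(D, y) = 9/4 - y
x = -40118/17061 (x = 95*(-1/141) - 203*1/121 = -95/141 - 203/121 = -40118/17061 ≈ -2.3514)
94 + W(9, 19)*x = 94 + (9/4 - 1*19)*(-40118/17061) = 94 + (9/4 - 19)*(-40118/17061) = 94 - 67/4*(-40118/17061) = 94 + 1343953/34122 = 4551421/34122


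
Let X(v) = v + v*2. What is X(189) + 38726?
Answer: 39293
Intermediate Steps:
X(v) = 3*v (X(v) = v + 2*v = 3*v)
X(189) + 38726 = 3*189 + 38726 = 567 + 38726 = 39293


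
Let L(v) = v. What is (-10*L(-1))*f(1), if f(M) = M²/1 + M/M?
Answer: 20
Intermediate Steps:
f(M) = 1 + M² (f(M) = M²*1 + 1 = M² + 1 = 1 + M²)
(-10*L(-1))*f(1) = (-10*(-1))*(1 + 1²) = 10*(1 + 1) = 10*2 = 20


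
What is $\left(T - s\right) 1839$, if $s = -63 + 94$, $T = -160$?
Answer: $-351249$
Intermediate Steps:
$s = 31$
$\left(T - s\right) 1839 = \left(-160 - 31\right) 1839 = \left(-191\right) 1839 = -351249$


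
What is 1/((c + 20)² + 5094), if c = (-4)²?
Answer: 1/6390 ≈ 0.00015649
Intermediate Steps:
c = 16
1/((c + 20)² + 5094) = 1/((16 + 20)² + 5094) = 1/(36² + 5094) = 1/(1296 + 5094) = 1/6390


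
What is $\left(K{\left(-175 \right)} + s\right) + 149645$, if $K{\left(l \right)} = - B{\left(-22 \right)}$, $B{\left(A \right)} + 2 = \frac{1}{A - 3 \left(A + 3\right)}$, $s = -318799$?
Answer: $- \frac{5920321}{35} \approx -1.6915 \cdot 10^{5}$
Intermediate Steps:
$B{\left(A \right)} = -2 + \frac{1}{-9 - 2 A}$ ($B{\left(A \right)} = -2 + \frac{1}{A - 3 \left(A + 3\right)} = -2 + \frac{1}{A - 3 \left(3 + A\right)} = -2 + \frac{1}{A - \left(9 + 3 A\right)} = -2 + \frac{1}{-9 - 2 A}$)
$K{\left(l \right)} = \frac{69}{35}$ ($K{\left(l \right)} = - \frac{-19 - -88}{9 + 2 \left(-22\right)} = - \frac{-19 + 88}{9 - 44} = - \frac{69}{-35} = - \frac{\left(-1\right) 69}{35} = \left(-1\right) \left(- \frac{69}{35}\right) = \frac{69}{35}$)
$\left(K{\left(-175 \right)} + s\right) + 149645 = \left(\frac{69}{35} - 318799\right) + 149645 = - \frac{11157896}{35} + 149645 = - \frac{5920321}{35}$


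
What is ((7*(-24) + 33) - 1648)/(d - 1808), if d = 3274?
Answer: -1783/1466 ≈ -1.2162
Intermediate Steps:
((7*(-24) + 33) - 1648)/(d - 1808) = ((7*(-24) + 33) - 1648)/(3274 - 1808) = ((-168 + 33) - 1648)/1466 = (-135 - 1648)*(1/1466) = -1783*1/1466 = -1783/1466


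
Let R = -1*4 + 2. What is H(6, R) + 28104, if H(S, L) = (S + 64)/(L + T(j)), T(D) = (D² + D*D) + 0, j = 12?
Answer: 4018907/143 ≈ 28104.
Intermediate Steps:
T(D) = 2*D² (T(D) = (D² + D²) + 0 = 2*D² + 0 = 2*D²)
R = -2 (R = -4 + 2 = -2)
H(S, L) = (64 + S)/(288 + L) (H(S, L) = (S + 64)/(L + 2*12²) = (64 + S)/(L + 2*144) = (64 + S)/(L + 288) = (64 + S)/(288 + L))
H(6, R) + 28104 = (64 + 6)/(288 - 2) + 28104 = 70/286 + 28104 = (1/286)*70 + 28104 = 35/143 + 28104 = 4018907/143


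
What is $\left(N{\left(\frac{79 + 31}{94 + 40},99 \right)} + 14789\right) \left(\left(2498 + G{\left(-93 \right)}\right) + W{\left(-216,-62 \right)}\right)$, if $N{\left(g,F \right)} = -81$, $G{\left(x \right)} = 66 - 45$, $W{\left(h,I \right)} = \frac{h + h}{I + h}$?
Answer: $\frac{5153050756}{139} \approx 3.7072 \cdot 10^{7}$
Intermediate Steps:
$W{\left(h,I \right)} = \frac{2 h}{I + h}$
$G{\left(x \right)} = 21$ ($G{\left(x \right)} = 66 - 45 = 21$)
$\left(N{\left(\frac{79 + 31}{94 + 40},99 \right)} + 14789\right) \left(\left(2498 + G{\left(-93 \right)}\right) + W{\left(-216,-62 \right)}\right) = \left(-81 + 14789\right) \left(\left(2498 + 21\right) + 2 \left(-216\right) \frac{1}{-62 - 216}\right) = 14708 \left(2519 + 2 \left(-216\right) \frac{1}{-278}\right) = 14708 \left(2519 + 2 \left(-216\right) \left(- \frac{1}{278}\right)\right) = 14708 \left(2519 + \frac{216}{139}\right) = 14708 \cdot \frac{350357}{139} = \frac{5153050756}{139}$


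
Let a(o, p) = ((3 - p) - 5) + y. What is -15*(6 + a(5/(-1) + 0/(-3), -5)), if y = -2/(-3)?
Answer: -145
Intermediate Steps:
y = 2/3 (y = -2*(-1/3) = 2/3 ≈ 0.66667)
a(o, p) = -4/3 - p (a(o, p) = ((3 - p) - 5) + 2/3 = (-2 - p) + 2/3 = -4/3 - p)
-15*(6 + a(5/(-1) + 0/(-3), -5)) = -15*(6 + (-4/3 - 1*(-5))) = -15*(6 + (-4/3 + 5)) = -15*(6 + 11/3) = -15*29/3 = -145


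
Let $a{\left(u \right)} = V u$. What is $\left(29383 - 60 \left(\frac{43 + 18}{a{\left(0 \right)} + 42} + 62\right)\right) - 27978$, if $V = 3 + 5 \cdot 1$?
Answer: $- \frac{16815}{7} \approx -2402.1$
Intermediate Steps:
$V = 8$ ($V = 3 + 5 = 8$)
$a{\left(u \right)} = 8 u$
$\left(29383 - 60 \left(\frac{43 + 18}{a{\left(0 \right)} + 42} + 62\right)\right) - 27978 = \left(29383 - 60 \left(\frac{43 + 18}{8 \cdot 0 + 42} + 62\right)\right) - 27978 = \left(29383 - 60 \left(\frac{61}{0 + 42} + 62\right)\right) - 27978 = \left(29383 - 60 \left(\frac{61}{42} + 62\right)\right) - 27978 = \left(29383 - \frac{26650}{7}\right) - 27978 = \frac{179031}{7} - 27978 = - \frac{16815}{7}$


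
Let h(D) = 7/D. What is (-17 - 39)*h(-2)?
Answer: 196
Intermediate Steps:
(-17 - 39)*h(-2) = (-17 - 39)*(7/(-2)) = -392*(-1)/2 = -56*(-7/2) = 196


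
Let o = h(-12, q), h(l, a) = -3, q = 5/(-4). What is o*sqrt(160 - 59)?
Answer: -3*sqrt(101) ≈ -30.150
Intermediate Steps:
q = -5/4 (q = 5*(-1/4) = -5/4 ≈ -1.2500)
o = -3
o*sqrt(160 - 59) = -3*sqrt(160 - 59) = -3*sqrt(101)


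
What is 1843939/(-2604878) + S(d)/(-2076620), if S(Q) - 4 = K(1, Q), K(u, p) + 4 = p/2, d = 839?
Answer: -3830253352501/5409341752360 ≈ -0.70808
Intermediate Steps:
K(u, p) = -4 + p/2
S(Q) = Q/2 (S(Q) = 4 + (-4 + Q/2) = Q/2)
1843939/(-2604878) + S(d)/(-2076620) = 1843939/(-2604878) + ((½)*839)/(-2076620) = 1843939*(-1/2604878) + (839/2)*(-1/2076620) = -1843939/2604878 - 839/4153240 = -3830253352501/5409341752360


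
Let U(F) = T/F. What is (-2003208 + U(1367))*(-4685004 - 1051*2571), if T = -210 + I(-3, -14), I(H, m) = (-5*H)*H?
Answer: 20228796658915875/1367 ≈ 1.4798e+13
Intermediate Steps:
I(H, m) = -5*H²
T = -255 (T = -210 - 5*(-3)² = -210 - 5*9 = -210 - 45 = -255)
U(F) = -255/F
(-2003208 + U(1367))*(-4685004 - 1051*2571) = (-2003208 - 255/1367)*(-4685004 - 1051*2571) = (-2003208 - 255*1/1367)*(-4685004 - 2702121) = (-2003208 - 255/1367)*(-7387125) = -2738385591/1367*(-7387125) = 20228796658915875/1367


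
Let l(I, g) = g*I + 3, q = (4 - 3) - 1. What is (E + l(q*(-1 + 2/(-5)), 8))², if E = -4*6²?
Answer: 19881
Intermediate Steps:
q = 0 (q = 1 - 1 = 0)
E = -144 (E = -4*36 = -144)
l(I, g) = 3 + I*g (l(I, g) = I*g + 3 = 3 + I*g)
(E + l(q*(-1 + 2/(-5)), 8))² = (-144 + (3 + (0*(-1 + 2/(-5)))*8))² = (-144 + (3 + (0*(-1 + 2*(-⅕)))*8))² = (-144 + (3 + (0*(-1 - ⅖))*8))² = (-144 + (3 + (0*(-7/5))*8))² = (-144 + (3 + 0*8))² = (-144 + (3 + 0))² = (-144 + 3)² = (-141)² = 19881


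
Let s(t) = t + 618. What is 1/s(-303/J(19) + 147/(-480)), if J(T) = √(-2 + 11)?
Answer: 160/82671 ≈ 0.0019354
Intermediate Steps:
J(T) = 3 (J(T) = √9 = 3)
s(t) = 618 + t
1/s(-303/J(19) + 147/(-480)) = 1/(618 + (-303/3 + 147/(-480))) = 1/(618 + (-303*⅓ + 147*(-1/480))) = 1/(618 + (-101 - 49/160)) = 1/(618 - 16209/160) = 1/(82671/160) = 160/82671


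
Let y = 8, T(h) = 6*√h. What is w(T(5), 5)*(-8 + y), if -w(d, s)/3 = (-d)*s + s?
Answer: 0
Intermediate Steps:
w(d, s) = -3*s + 3*d*s (w(d, s) = -3*((-d)*s + s) = -3*(-d*s + s) = -3*(s - d*s) = -3*s + 3*d*s)
w(T(5), 5)*(-8 + y) = (3*5*(-1 + 6*√5))*(-8 + 8) = (-15 + 90*√5)*0 = 0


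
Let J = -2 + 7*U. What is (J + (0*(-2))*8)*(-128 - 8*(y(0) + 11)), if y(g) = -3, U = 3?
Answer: -3648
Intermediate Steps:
J = 19 (J = -2 + 7*3 = -2 + 21 = 19)
(J + (0*(-2))*8)*(-128 - 8*(y(0) + 11)) = (19 + (0*(-2))*8)*(-128 - 8*(-3 + 11)) = (19 + 0*8)*(-128 - 8*8) = (19 + 0)*(-128 - 64) = 19*(-192) = -3648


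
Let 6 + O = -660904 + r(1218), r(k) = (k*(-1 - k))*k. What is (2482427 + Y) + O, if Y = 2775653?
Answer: -1803818586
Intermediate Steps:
r(k) = k²*(-1 - k)
O = -1809076666 (O = -6 + (-660904 + 1218²*(-1 - 1*1218)) = -6 + (-660904 + 1483524*(-1 - 1218)) = -6 + (-660904 + 1483524*(-1219)) = -6 + (-660904 - 1808415756) = -6 - 1809076660 = -1809076666)
(2482427 + Y) + O = (2482427 + 2775653) - 1809076666 = 5258080 - 1809076666 = -1803818586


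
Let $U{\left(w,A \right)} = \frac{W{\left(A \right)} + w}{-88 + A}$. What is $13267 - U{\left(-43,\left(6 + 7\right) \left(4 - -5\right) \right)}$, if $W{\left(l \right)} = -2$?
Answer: $\frac{384788}{29} \approx 13269.0$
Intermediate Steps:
$U{\left(w,A \right)} = \frac{-2 + w}{-88 + A}$
$13267 - U{\left(-43,\left(6 + 7\right) \left(4 - -5\right) \right)} = 13267 - \frac{-2 - 43}{-88 + \left(6 + 7\right) \left(4 - -5\right)} = 13267 - \frac{1}{-88 + 13 \left(4 + 5\right)} \left(-45\right) = 13267 - \frac{1}{-88 + 13 \cdot 9} \left(-45\right) = 13267 - \frac{1}{-88 + 117} \left(-45\right) = 13267 - \frac{1}{29} \left(-45\right) = 13267 - - \frac{45}{29} = 13267 + \frac{45}{29} = \frac{384788}{29}$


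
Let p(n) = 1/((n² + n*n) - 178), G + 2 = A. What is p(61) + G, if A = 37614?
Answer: 273213569/7264 ≈ 37612.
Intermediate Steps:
G = 37612 (G = -2 + 37614 = 37612)
p(n) = 1/(-178 + 2*n²) (p(n) = 1/((n² + n²) - 178) = 1/(2*n² - 178) = 1/(-178 + 2*n²))
p(61) + G = 1/(2*(-89 + 61²)) + 37612 = 1/(2*(-89 + 3721)) + 37612 = (½)/3632 + 37612 = (½)*(1/3632) + 37612 = 1/7264 + 37612 = 273213569/7264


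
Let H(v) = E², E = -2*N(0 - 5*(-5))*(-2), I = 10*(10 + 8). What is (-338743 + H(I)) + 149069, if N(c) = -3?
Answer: -189530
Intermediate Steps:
I = 180 (I = 10*18 = 180)
E = -12 (E = -2*(-3)*(-2) = 6*(-2) = -12)
H(v) = 144 (H(v) = (-12)² = 144)
(-338743 + H(I)) + 149069 = (-338743 + 144) + 149069 = -338599 + 149069 = -189530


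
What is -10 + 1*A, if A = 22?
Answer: 12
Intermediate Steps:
-10 + 1*A = -10 + 1*22 = -10 + 22 = 12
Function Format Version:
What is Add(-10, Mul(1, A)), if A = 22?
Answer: 12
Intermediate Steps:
Add(-10, Mul(1, A)) = Add(-10, Mul(1, 22)) = Add(-10, 22) = 12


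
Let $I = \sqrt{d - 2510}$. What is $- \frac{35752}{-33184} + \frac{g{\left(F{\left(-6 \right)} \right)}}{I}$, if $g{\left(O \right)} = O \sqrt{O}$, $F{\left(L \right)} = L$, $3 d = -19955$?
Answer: $\frac{4469}{4148} - \frac{18 \sqrt{54970}}{27485} \approx 0.92384$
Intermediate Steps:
$d = - \frac{19955}{3}$ ($d = \frac{1}{3} \left(-19955\right) = - \frac{19955}{3} \approx -6651.7$)
$g{\left(O \right)} = O^{\frac{3}{2}}$
$I = \frac{i \sqrt{82455}}{3}$ ($I = \sqrt{- \frac{19955}{3} - 2510} = \sqrt{- \frac{27485}{3}} = \frac{i \sqrt{82455}}{3} \approx 95.717 i$)
$- \frac{35752}{-33184} + \frac{g{\left(F{\left(-6 \right)} \right)}}{I} = - \frac{35752}{-33184} + \frac{\left(-6\right)^{\frac{3}{2}}}{\frac{1}{3} i \sqrt{82455}} = \left(-35752\right) \left(- \frac{1}{33184}\right) + - 6 i \sqrt{6} \left(- \frac{i \sqrt{82455}}{27485}\right) = \frac{4469}{4148} - \frac{18 \sqrt{54970}}{27485}$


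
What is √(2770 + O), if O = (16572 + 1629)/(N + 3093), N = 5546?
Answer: √206888767609/8639 ≈ 52.651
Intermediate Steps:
O = 18201/8639 (O = (16572 + 1629)/(5546 + 3093) = 18201/8639 ≈ 2.1068)
√(2770 + O) = √(2770 + 18201/8639) = √(23948231/8639) = √206888767609/8639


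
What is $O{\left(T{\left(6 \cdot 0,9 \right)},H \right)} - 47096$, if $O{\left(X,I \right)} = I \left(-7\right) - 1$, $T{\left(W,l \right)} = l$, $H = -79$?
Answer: $-46544$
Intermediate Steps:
$O{\left(X,I \right)} = -1 - 7 I$ ($O{\left(X,I \right)} = - 7 I - 1 = -1 - 7 I$)
$O{\left(T{\left(6 \cdot 0,9 \right)},H \right)} - 47096 = \left(-1 - -553\right) - 47096 = \left(-1 + 553\right) - 47096 = 552 - 47096 = -46544$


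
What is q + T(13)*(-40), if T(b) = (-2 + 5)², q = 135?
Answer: -225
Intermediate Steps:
T(b) = 9 (T(b) = 3² = 9)
q + T(13)*(-40) = 135 + 9*(-40) = 135 - 360 = -225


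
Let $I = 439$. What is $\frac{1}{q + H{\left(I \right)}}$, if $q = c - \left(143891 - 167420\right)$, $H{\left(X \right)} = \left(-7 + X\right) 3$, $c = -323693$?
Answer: $- \frac{1}{298868} \approx -3.346 \cdot 10^{-6}$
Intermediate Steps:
$H{\left(X \right)} = -21 + 3 X$
$q = -300164$ ($q = -323693 - \left(143891 - 167420\right) = -323693 - -23529 = -323693 + 23529 = -300164$)
$\frac{1}{q + H{\left(I \right)}} = \frac{1}{-300164 + \left(-21 + 3 \cdot 439\right)} = \frac{1}{-300164 + \left(-21 + 1317\right)} = \frac{1}{-300164 + 1296} = \frac{1}{-298868} = - \frac{1}{298868}$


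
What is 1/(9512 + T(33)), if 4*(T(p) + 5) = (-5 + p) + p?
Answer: 4/38089 ≈ 0.00010502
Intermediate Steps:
T(p) = -25/4 + p/2 (T(p) = -5 + ((-5 + p) + p)/4 = -5 + (-5 + 2*p)/4 = -5 + (-5/4 + p/2) = -25/4 + p/2)
1/(9512 + T(33)) = 1/(9512 + (-25/4 + (½)*33)) = 1/(9512 + (-25/4 + 33/2)) = 1/(9512 + 41/4) = 1/(38089/4) = 4/38089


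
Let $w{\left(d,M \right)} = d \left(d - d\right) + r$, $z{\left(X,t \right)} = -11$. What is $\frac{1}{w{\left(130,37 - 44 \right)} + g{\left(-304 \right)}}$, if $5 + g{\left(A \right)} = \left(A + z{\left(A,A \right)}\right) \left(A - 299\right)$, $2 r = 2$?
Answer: $\frac{1}{189941} \approx 5.2648 \cdot 10^{-6}$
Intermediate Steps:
$r = 1$ ($r = \frac{1}{2} \cdot 2 = 1$)
$g{\left(A \right)} = -5 + \left(-299 + A\right) \left(-11 + A\right)$ ($g{\left(A \right)} = -5 + \left(A - 11\right) \left(A - 299\right) = -5 + \left(-11 + A\right) \left(-299 + A\right) = -5 + \left(-299 + A\right) \left(-11 + A\right)$)
$w{\left(d,M \right)} = 1$ ($w{\left(d,M \right)} = d \left(d - d\right) + 1 = d 0 + 1 = 0 + 1 = 1$)
$\frac{1}{w{\left(130,37 - 44 \right)} + g{\left(-304 \right)}} = \frac{1}{1 + \left(3284 + \left(-304\right)^{2} - -94240\right)} = \frac{1}{1 + \left(3284 + 92416 + 94240\right)} = \frac{1}{1 + 189940} = \frac{1}{189941}$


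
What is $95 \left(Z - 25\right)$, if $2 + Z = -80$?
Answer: $-10165$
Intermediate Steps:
$Z = -82$ ($Z = -2 - 80 = -82$)
$95 \left(Z - 25\right) = 95 \left(-82 - 25\right) = 95 \left(-107\right) = -10165$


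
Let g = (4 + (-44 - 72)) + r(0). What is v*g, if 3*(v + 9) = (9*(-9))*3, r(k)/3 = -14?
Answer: 13860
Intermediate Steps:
r(k) = -42 (r(k) = 3*(-14) = -42)
v = -90 (v = -9 + ((9*(-9))*3)/3 = -9 + (-81*3)/3 = -9 + (⅓)*(-243) = -9 - 81 = -90)
g = -154 (g = (4 + (-44 - 72)) - 42 = (4 - 116) - 42 = -112 - 42 = -154)
v*g = -90*(-154) = 13860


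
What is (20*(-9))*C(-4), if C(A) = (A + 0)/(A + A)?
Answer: -90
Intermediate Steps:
C(A) = ½ (C(A) = A/((2*A)) = A*(1/(2*A)) = ½)
(20*(-9))*C(-4) = (20*(-9))*(½) = -180*½ = -90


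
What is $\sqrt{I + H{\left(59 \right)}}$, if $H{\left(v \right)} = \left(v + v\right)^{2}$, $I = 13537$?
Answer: $\sqrt{27461} \approx 165.71$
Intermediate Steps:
$H{\left(v \right)} = 4 v^{2}$ ($H{\left(v \right)} = \left(2 v\right)^{2} = 4 v^{2}$)
$\sqrt{I + H{\left(59 \right)}} = \sqrt{13537 + 4 \cdot 59^{2}} = \sqrt{13537 + 4 \cdot 3481} = \sqrt{13537 + 13924} = \sqrt{27461}$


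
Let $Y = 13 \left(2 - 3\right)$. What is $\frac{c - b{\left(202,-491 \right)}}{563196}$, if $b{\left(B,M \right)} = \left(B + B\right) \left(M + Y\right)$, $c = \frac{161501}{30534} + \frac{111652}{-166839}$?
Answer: $\frac{345765597389729}{956355998665032} \approx 0.36154$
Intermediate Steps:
$Y = -13$ ($Y = 13 \left(-1\right) = -13$)
$c = \frac{7845161057}{1698087342}$ ($c = 161501 \cdot \frac{1}{30534} + 111652 \left(- \frac{1}{166839}\right) = \frac{161501}{30534} - \frac{111652}{166839} = \frac{7845161057}{1698087342} \approx 4.62$)
$b{\left(B,M \right)} = 2 B \left(-13 + M\right)$ ($b{\left(B,M \right)} = \left(B + B\right) \left(M - 13\right) = 2 B \left(-13 + M\right)$)
$\frac{c - b{\left(202,-491 \right)}}{563196} = \frac{\frac{7845161057}{1698087342} - 2 \cdot 202 \left(-13 - 491\right)}{563196} = \left(\frac{7845161057}{1698087342} - 2 \cdot 202 \left(-504\right)\right) \frac{1}{563196} = \left(\frac{7845161057}{1698087342} - -203616\right) \frac{1}{563196} = \left(\frac{7845161057}{1698087342} + 203616\right) \frac{1}{563196} = \frac{345765597389729}{1698087342} \cdot \frac{1}{563196} = \frac{345765597389729}{956355998665032}$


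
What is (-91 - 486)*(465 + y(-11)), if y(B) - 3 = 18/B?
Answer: -2960010/11 ≈ -2.6909e+5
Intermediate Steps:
y(B) = 3 + 18/B
(-91 - 486)*(465 + y(-11)) = (-91 - 486)*(465 + (3 + 18/(-11))) = -577*(465 + (3 + 18*(-1/11))) = -577*(465 + (3 - 18/11)) = -577*(465 + 15/11) = -577*5130/11 = -2960010/11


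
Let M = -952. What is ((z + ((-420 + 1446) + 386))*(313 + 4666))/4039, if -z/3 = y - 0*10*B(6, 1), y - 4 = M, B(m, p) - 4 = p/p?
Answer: 3027232/577 ≈ 5246.5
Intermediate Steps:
B(m, p) = 5 (B(m, p) = 4 + p/p = 4 + 1 = 5)
y = -948 (y = 4 - 952 = -948)
z = 2844 (z = -3*(-948 - 0*10*5) = -3*(-948 - 0*5) = -3*(-948 - 1*0) = -3*(-948 + 0) = -3*(-948) = 2844)
((z + ((-420 + 1446) + 386))*(313 + 4666))/4039 = ((2844 + ((-420 + 1446) + 386))*(313 + 4666))/4039 = ((2844 + (1026 + 386))*4979)*(1/4039) = ((2844 + 1412)*4979)*(1/4039) = (4256*4979)*(1/4039) = 21190624*(1/4039) = 3027232/577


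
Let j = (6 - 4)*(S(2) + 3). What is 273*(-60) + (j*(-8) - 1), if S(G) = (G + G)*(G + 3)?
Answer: -16749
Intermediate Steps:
S(G) = 2*G*(3 + G) (S(G) = (2*G)*(3 + G) = 2*G*(3 + G))
j = 46 (j = (6 - 4)*(2*2*(3 + 2) + 3) = 2*(2*2*5 + 3) = 2*(20 + 3) = 2*23 = 46)
273*(-60) + (j*(-8) - 1) = 273*(-60) + (46*(-8) - 1) = -16380 + (-368 - 1) = -16380 - 369 = -16749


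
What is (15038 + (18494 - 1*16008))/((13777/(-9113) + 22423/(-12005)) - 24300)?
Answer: -479288256265/664706940796 ≈ -0.72105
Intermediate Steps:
(15038 + (18494 - 1*16008))/((13777/(-9113) + 22423/(-12005)) - 24300) = (15038 + (18494 - 16008))/((13777*(-1/9113) + 22423*(-1/12005)) - 24300) = (15038 + 2486)/((-13777/9113 - 22423/12005) - 24300) = 17524/(-369733684/109401565 - 24300) = 17524/(-2658827763184/109401565) = 17524*(-109401565/2658827763184) = -479288256265/664706940796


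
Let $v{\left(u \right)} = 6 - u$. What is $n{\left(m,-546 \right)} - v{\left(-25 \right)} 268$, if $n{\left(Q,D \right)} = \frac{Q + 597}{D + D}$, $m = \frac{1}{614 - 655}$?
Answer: $- \frac{92997563}{11193} \approx -8308.5$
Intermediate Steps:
$m = - \frac{1}{41}$ ($m = \frac{1}{-41} = - \frac{1}{41} \approx -0.02439$)
$n{\left(Q,D \right)} = \frac{597 + Q}{2 D}$
$n{\left(m,-546 \right)} - v{\left(-25 \right)} 268 = \frac{597 - \frac{1}{41}}{2 \left(-546\right)} - \left(6 - -25\right) 268 = \frac{1}{2} \left(- \frac{1}{546}\right) \frac{24476}{41} - \left(6 + 25\right) 268 = - \frac{6119}{11193} - 31 \cdot 268 = - \frac{6119}{11193} - 8308 = - \frac{92997563}{11193}$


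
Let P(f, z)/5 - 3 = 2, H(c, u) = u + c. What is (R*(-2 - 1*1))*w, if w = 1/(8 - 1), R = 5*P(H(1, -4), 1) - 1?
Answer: -372/7 ≈ -53.143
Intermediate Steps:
H(c, u) = c + u
P(f, z) = 25 (P(f, z) = 15 + 5*2 = 15 + 10 = 25)
R = 124 (R = 5*25 - 1 = 125 - 1 = 124)
w = ⅐ (w = 1/7 = ⅐ ≈ 0.14286)
(R*(-2 - 1*1))*w = (124*(-2 - 1*1))*(⅐) = (124*(-2 - 1))*(⅐) = (124*(-3))*(⅐) = -372*⅐ = -372/7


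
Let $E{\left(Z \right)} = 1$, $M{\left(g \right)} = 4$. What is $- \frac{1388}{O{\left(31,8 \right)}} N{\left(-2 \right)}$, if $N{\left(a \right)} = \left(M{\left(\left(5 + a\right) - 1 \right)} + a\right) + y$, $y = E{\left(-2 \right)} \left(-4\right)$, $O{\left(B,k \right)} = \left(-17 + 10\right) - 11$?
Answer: $- \frac{1388}{9} \approx -154.22$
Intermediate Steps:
$O{\left(B,k \right)} = -18$ ($O{\left(B,k \right)} = -7 - 11 = -18$)
$y = -4$ ($y = 1 \left(-4\right) = -4$)
$N{\left(a \right)} = a$ ($N{\left(a \right)} = \left(4 + a\right) - 4 = a$)
$- \frac{1388}{O{\left(31,8 \right)}} N{\left(-2 \right)} = - \frac{1388}{-18} \left(-2\right) = \left(-1388\right) \left(- \frac{1}{18}\right) \left(-2\right) = \frac{694}{9} \left(-2\right) = - \frac{1388}{9}$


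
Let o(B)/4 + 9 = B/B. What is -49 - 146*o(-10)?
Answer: 4623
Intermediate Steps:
o(B) = -32 (o(B) = -36 + 4*(B/B) = -36 + 4*1 = -36 + 4 = -32)
-49 - 146*o(-10) = -49 - 146*(-32) = -49 + 4672 = 4623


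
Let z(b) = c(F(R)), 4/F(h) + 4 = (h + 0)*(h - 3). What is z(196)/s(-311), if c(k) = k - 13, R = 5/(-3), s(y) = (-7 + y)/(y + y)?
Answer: -63133/2703 ≈ -23.357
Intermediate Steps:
s(y) = (-7 + y)/(2*y) (s(y) = (-7 + y)/((2*y)) = (-7 + y)*(1/(2*y)) = (-7 + y)/(2*y))
R = -5/3 (R = 5*(-1/3) = -5/3 ≈ -1.6667)
F(h) = 4/(-4 + h*(-3 + h)) (F(h) = 4/(-4 + (h + 0)*(h - 3)) = 4/(-4 + h*(-3 + h)))
c(k) = -13 + k
z(b) = -203/17 (z(b) = -13 + 4/(-4 + (-5/3)**2 - 3*(-5/3)) = -13 + 4/(-4 + 25/9 + 5) = -13 + 4/(34/9) = -13 + 4*(9/34) = -13 + 18/17 = -203/17)
z(196)/s(-311) = -203*(-622/(-7 - 311))/17 = -203/(17*((1/2)*(-1/311)*(-318))) = -203/(17*159/311) = -203/17*311/159 = -63133/2703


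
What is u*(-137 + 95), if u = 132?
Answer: -5544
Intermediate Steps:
u*(-137 + 95) = 132*(-137 + 95) = 132*(-42) = -5544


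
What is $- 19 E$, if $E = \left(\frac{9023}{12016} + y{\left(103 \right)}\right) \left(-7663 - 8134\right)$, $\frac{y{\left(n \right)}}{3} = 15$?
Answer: $\frac{165001513249}{12016} \approx 1.3732 \cdot 10^{7}$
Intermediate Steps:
$y{\left(n \right)} = 45$ ($y{\left(n \right)} = 3 \cdot 15 = 45$)
$E = - \frac{8684290171}{12016}$ ($E = \left(\frac{9023}{12016} + 45\right) \left(-7663 - 8134\right) = \left(9023 \cdot \frac{1}{12016} + 45\right) \left(-15797\right) = \left(\frac{9023}{12016} + 45\right) \left(-15797\right) = \frac{549743}{12016} \left(-15797\right) = - \frac{8684290171}{12016} \approx -7.2273 \cdot 10^{5}$)
$- 19 E = \left(-19\right) \left(- \frac{8684290171}{12016}\right) = \frac{165001513249}{12016}$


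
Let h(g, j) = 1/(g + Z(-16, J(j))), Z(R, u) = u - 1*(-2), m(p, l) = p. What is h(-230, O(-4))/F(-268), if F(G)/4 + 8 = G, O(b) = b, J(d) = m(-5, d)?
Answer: 1/257232 ≈ 3.8875e-6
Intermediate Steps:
J(d) = -5
Z(R, u) = 2 + u (Z(R, u) = u + 2 = 2 + u)
F(G) = -32 + 4*G
h(g, j) = 1/(-3 + g) (h(g, j) = 1/(g + (2 - 5)) = 1/(g - 3) = 1/(-3 + g))
h(-230, O(-4))/F(-268) = 1/((-3 - 230)*(-32 + 4*(-268))) = 1/((-233)*(-32 - 1072)) = -1/233/(-1104) = -1/233*(-1/1104) = 1/257232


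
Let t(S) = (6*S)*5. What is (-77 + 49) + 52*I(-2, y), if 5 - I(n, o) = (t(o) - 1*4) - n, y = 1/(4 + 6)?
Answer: 180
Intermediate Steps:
t(S) = 30*S
y = ⅒ (y = 1/10 = ⅒ ≈ 0.10000)
I(n, o) = 9 + n - 30*o (I(n, o) = 5 - ((30*o - 1*4) - n) = 5 - ((30*o - 4) - n) = 5 - ((-4 + 30*o) - n) = 5 - (-4 - n + 30*o) = 5 + (4 + n - 30*o) = 9 + n - 30*o)
(-77 + 49) + 52*I(-2, y) = (-77 + 49) + 52*(9 - 2 - 30*⅒) = -28 + 52*(9 - 2 - 3) = -28 + 52*4 = -28 + 208 = 180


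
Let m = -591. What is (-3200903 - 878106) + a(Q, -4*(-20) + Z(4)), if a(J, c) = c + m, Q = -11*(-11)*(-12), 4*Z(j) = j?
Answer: -4079519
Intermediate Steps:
Z(j) = j/4
Q = -1452 (Q = 121*(-12) = -1452)
a(J, c) = -591 + c (a(J, c) = c - 591 = -591 + c)
(-3200903 - 878106) + a(Q, -4*(-20) + Z(4)) = (-3200903 - 878106) + (-591 + (-4*(-20) + (¼)*4)) = -4079009 + (-591 + (80 + 1)) = -4079009 + (-591 + 81) = -4079009 - 510 = -4079519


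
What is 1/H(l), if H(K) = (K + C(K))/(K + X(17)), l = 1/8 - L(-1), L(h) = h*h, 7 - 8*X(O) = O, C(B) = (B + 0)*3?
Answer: 17/28 ≈ 0.60714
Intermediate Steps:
C(B) = 3*B (C(B) = B*3 = 3*B)
X(O) = 7/8 - O/8
L(h) = h**2
l = -7/8 (l = 1/8 - 1*(-1)**2 = 1/8 - 1*1 = 1/8 - 1 = -7/8 ≈ -0.87500)
H(K) = 4*K/(-5/4 + K) (H(K) = (K + 3*K)/(K + (7/8 - 1/8*17)) = (4*K)/(K + (7/8 - 17/8)) = (4*K)/(K - 5/4) = (4*K)/(-5/4 + K) = 4*K/(-5/4 + K))
1/H(l) = 1/(16*(-7/8)/(-5 + 4*(-7/8))) = 1/(16*(-7/8)/(-5 - 7/2)) = 1/(16*(-7/8)/(-17/2)) = 1/(16*(-7/8)*(-2/17)) = 1/(28/17) = 17/28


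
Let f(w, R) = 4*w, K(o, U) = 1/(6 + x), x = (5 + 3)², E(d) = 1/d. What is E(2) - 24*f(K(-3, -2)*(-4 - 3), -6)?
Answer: 101/10 ≈ 10.100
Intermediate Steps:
x = 64 (x = 8² = 64)
K(o, U) = 1/70 (K(o, U) = 1/(6 + 64) = 1/70)
E(2) - 24*f(K(-3, -2)*(-4 - 3), -6) = 1/2 - 96*(-4 - 3)/70 = ½ - 96*(1/70)*(-7) = ½ - 96*(-1)/10 = ½ - 24*(-⅖) = ½ + 48/5 = 101/10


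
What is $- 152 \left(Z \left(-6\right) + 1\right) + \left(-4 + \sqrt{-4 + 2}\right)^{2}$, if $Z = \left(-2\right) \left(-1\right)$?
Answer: $1686 - 8 i \sqrt{2} \approx 1686.0 - 11.314 i$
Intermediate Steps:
$Z = 2$
$- 152 \left(Z \left(-6\right) + 1\right) + \left(-4 + \sqrt{-4 + 2}\right)^{2} = - 152 \left(2 \left(-6\right) + 1\right) + \left(-4 + \sqrt{-4 + 2}\right)^{2} = - 152 \left(-12 + 1\right) + \left(-4 + \sqrt{-2}\right)^{2} = \left(-152\right) \left(-11\right) + \left(-4 + i \sqrt{2}\right)^{2} = 1672 + \left(-4 + i \sqrt{2}\right)^{2}$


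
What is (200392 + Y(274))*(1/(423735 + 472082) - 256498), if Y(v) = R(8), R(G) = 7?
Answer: -46046734105277135/895817 ≈ -5.1402e+10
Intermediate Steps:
Y(v) = 7
(200392 + Y(274))*(1/(423735 + 472082) - 256498) = (200392 + 7)*(1/(423735 + 472082) - 256498) = 200399*(1/895817 - 256498) = 200399*(-229775268865/895817) = -46046734105277135/895817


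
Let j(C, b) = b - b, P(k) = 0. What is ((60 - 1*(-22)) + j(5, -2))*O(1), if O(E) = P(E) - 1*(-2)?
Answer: 164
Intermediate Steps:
j(C, b) = 0
O(E) = 2 (O(E) = 0 - 1*(-2) = 0 + 2 = 2)
((60 - 1*(-22)) + j(5, -2))*O(1) = ((60 - 1*(-22)) + 0)*2 = ((60 + 22) + 0)*2 = (82 + 0)*2 = 82*2 = 164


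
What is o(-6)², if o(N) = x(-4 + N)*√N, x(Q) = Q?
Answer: -600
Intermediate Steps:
o(N) = √N*(-4 + N) (o(N) = (-4 + N)*√N = √N*(-4 + N))
o(-6)² = (√(-6)*(-4 - 6))² = ((I*√6)*(-10))² = (-10*I*√6)² = -600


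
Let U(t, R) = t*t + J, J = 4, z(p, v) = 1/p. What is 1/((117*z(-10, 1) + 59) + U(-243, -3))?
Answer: 10/591003 ≈ 1.6920e-5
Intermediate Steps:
U(t, R) = 4 + t² (U(t, R) = t*t + 4 = t² + 4 = 4 + t²)
1/((117*z(-10, 1) + 59) + U(-243, -3)) = 1/((117/(-10) + 59) + (4 + (-243)²)) = 1/((117*(-⅒) + 59) + (4 + 59049)) = 1/((-117/10 + 59) + 59053) = 1/(473/10 + 59053) = 1/(591003/10) = 10/591003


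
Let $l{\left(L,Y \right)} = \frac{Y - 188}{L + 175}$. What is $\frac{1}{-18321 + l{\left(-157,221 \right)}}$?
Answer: $- \frac{6}{109915} \approx -5.4588 \cdot 10^{-5}$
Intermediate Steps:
$l{\left(L,Y \right)} = \frac{-188 + Y}{175 + L}$
$\frac{1}{-18321 + l{\left(-157,221 \right)}} = \frac{1}{-18321 + \frac{-188 + 221}{175 - 157}} = \frac{1}{-18321 + \frac{1}{18} \cdot 33} = \frac{1}{-18321 + \frac{11}{6}} = \frac{1}{- \frac{109915}{6}} = - \frac{6}{109915}$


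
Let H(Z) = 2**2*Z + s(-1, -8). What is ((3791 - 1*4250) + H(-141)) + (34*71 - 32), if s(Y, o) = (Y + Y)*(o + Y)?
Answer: 1377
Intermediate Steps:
s(Y, o) = 2*Y*(Y + o) (s(Y, o) = (2*Y)*(Y + o) = 2*Y*(Y + o))
H(Z) = 18 + 4*Z (H(Z) = 2**2*Z + 2*(-1)*(-1 - 8) = 4*Z + 2*(-1)*(-9) = 4*Z + 18 = 18 + 4*Z)
((3791 - 1*4250) + H(-141)) + (34*71 - 32) = ((3791 - 1*4250) + (18 + 4*(-141))) + (34*71 - 32) = ((3791 - 4250) + (18 - 564)) + (2414 - 32) = (-459 - 546) + 2382 = -1005 + 2382 = 1377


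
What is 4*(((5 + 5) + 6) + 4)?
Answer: 80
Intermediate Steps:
4*(((5 + 5) + 6) + 4) = 4*((10 + 6) + 4) = 4*(16 + 4) = 4*20 = 80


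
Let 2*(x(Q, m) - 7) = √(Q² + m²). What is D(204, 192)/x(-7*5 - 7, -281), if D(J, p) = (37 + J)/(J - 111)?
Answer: -6748/7489197 + 2410*√3229/7489197 ≈ 0.017385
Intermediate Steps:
D(J, p) = (37 + J)/(-111 + J)
x(Q, m) = 7 + √(Q² + m²)/2
D(204, 192)/x(-7*5 - 7, -281) = ((37 + 204)/(-111 + 204))/(7 + √((-7*5 - 7)² + (-281)²)/2) = (241/93)/(7 + √((-35 - 7)² + 78961)/2) = ((1/93)*241)/(7 + √((-42)² + 78961)/2) = 241/(93*(7 + √(1764 + 78961)/2)) = 241/(93*(7 + √80725/2)) = 241/(93*(7 + (5*√3229)/2)) = 241/(93*(7 + 5*√3229/2))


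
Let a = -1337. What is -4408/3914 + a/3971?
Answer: -598347/409013 ≈ -1.4629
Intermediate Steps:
-4408/3914 + a/3971 = -4408/3914 - 1337/3971 = -4408*1/3914 - 1337*1/3971 = -116/103 - 1337/3971 = -598347/409013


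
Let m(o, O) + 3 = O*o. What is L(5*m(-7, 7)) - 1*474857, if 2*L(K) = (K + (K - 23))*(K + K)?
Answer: -333677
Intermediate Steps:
m(o, O) = -3 + O*o
L(K) = K*(-23 + 2*K) (L(K) = ((K + (K - 23))*(K + K))/2 = ((K + (-23 + K))*(2*K))/2 = ((-23 + 2*K)*(2*K))/2 = (2*K*(-23 + 2*K))/2 = K*(-23 + 2*K))
L(5*m(-7, 7)) - 1*474857 = (5*(-3 + 7*(-7)))*(-23 + 2*(5*(-3 + 7*(-7)))) - 1*474857 = (5*(-3 - 49))*(-23 + 2*(5*(-3 - 49))) - 474857 = (5*(-52))*(-23 + 2*(5*(-52))) - 474857 = -260*(-23 + 2*(-260)) - 474857 = -260*(-23 - 520) - 474857 = -260*(-543) - 474857 = 141180 - 474857 = -333677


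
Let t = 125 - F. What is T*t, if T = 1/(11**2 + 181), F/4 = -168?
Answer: 797/302 ≈ 2.6391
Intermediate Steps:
F = -672 (F = 4*(-168) = -672)
t = 797 (t = 125 - 1*(-672) = 125 + 672 = 797)
T = 1/302 (T = 1/(121 + 181) = 1/302 ≈ 0.0033113)
T*t = (1/302)*797 = 797/302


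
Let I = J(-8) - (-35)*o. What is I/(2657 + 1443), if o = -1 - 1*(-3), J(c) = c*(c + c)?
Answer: 99/2050 ≈ 0.048293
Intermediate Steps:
J(c) = 2*c² (J(c) = c*(2*c) = 2*c²)
o = 2 (o = -1 + 3 = 2)
I = 198 (I = 2*(-8)² - (-35)*2 = 2*64 - 1*(-70) = 128 + 70 = 198)
I/(2657 + 1443) = 198/(2657 + 1443) = 198/4100 = 198*(1/4100) = 99/2050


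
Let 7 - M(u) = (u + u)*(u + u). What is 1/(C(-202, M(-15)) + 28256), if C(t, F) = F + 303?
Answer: 1/27666 ≈ 3.6145e-5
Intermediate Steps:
M(u) = 7 - 4*u² (M(u) = 7 - (u + u)*(u + u) = 7 - 2*u*2*u = 7 - 4*u²)
C(t, F) = 303 + F
1/(C(-202, M(-15)) + 28256) = 1/((303 + (7 - 4*(-15)²)) + 28256) = 1/((303 + (7 - 4*225)) + 28256) = 1/((303 + (7 - 900)) + 28256) = 1/((303 - 893) + 28256) = 1/(-590 + 28256) = 1/27666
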